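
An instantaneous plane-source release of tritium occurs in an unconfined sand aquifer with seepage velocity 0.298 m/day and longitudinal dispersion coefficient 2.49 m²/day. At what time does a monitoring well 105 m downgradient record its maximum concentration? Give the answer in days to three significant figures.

325 days

For the 1D instantaneous-source solution, setting ∂C/∂t = 0 at fixed x gives v²t² + 2Dt − x² = 0, so t = (√(D² + v²x²) − D)/v².
√(D² + v²x²) = √(2.49² + 0.298² × 105²) = 31.39; v² = 0.088804.
t = (31.39 − 2.49)/0.088804 = 325 days (vs. the pure-advection estimate x/v = 352 d).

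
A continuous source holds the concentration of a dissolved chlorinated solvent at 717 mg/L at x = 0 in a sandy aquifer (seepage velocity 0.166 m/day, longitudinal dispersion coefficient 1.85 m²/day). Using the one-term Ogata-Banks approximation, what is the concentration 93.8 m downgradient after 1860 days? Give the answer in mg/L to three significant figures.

For a continuous step input, C/C₀ ≈ ½·erfc((x−vt)/(2√(Dt))).
vt = 0.166 × 1860 = 308.76 m and 2√(Dt) = 2√(1.85 × 1860) = 117.3 m.
Argument (x−vt)/(2√(Dt)) = (93.8 − 308.76)/117.3 = -1.833; ½·erfc(-1.833) = 0.9952.
C = 717 × 0.9952 = 714 mg/L.

714 mg/L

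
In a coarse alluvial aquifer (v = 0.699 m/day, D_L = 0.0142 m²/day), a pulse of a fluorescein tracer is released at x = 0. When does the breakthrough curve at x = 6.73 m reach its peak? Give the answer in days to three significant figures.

9.60 days

For the 1D instantaneous-source solution, setting ∂C/∂t = 0 at fixed x gives v²t² + 2Dt − x² = 0, so t = (√(D² + v²x²) − D)/v².
√(D² + v²x²) = √(0.0142² + 0.699² × 6.73²) = 4.704; v² = 0.488601.
t = (4.704 − 0.0142)/0.488601 = 9.60 days (vs. the pure-advection estimate x/v = 9.63 d).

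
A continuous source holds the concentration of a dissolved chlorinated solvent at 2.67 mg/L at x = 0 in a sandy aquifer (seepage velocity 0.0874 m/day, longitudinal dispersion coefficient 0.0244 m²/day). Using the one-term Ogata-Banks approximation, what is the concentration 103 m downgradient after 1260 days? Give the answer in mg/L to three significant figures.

2.18 mg/L

For a continuous step input, C/C₀ ≈ ½·erfc((x−vt)/(2√(Dt))).
vt = 0.0874 × 1260 = 110.124 m and 2√(Dt) = 2√(0.0244 × 1260) = 11.09 m.
Argument (x−vt)/(2√(Dt)) = (103 − 110.124)/11.09 = -0.6424; ½·erfc(-0.6424) = 0.8182.
C = 2.67 × 0.8182 = 2.18 mg/L.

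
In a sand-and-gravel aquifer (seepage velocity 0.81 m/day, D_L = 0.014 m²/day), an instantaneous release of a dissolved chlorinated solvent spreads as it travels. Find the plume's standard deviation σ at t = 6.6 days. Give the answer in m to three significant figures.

0.430 m

Dispersive spreading gives a Gaussian with σ² = 2Dt; advection only shifts the center.
σ = √(2 × 0.014 × 6.6) = 0.430 m.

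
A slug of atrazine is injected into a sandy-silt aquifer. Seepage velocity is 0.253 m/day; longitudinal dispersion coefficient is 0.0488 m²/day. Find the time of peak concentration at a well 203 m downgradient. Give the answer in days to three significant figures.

802 days

For the 1D instantaneous-source solution, setting ∂C/∂t = 0 at fixed x gives v²t² + 2Dt − x² = 0, so t = (√(D² + v²x²) − D)/v².
√(D² + v²x²) = √(0.0488² + 0.253² × 203²) = 51.36; v² = 0.064009.
t = (51.36 − 0.0488)/0.064009 = 802 days (vs. the pure-advection estimate x/v = 802 d).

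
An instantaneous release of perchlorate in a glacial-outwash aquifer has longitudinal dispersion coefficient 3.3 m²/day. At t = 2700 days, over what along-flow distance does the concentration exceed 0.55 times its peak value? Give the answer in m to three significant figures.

292 m

The plume is Gaussian with σ = √(2Dt) = √(2 × 3.3 × 2700) = 133.5 m.
C/C_peak = exp(−Δx²/(2σ²)) = 0.55 ⇒ Δx = σ·√(−2 ln 0.55) = 133.5 × 1.093 = 145.9 m.
Width = 2Δx = 292 m.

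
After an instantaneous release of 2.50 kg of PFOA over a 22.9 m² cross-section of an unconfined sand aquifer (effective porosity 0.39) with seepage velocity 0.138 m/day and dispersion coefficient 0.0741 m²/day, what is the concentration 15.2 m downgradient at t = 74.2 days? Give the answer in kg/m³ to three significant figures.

For an instantaneous plane source, C(x,t) = M/(n_e·A·√(4πDt)) · exp(−(x−vt)²/(4Dt)), with n_e·A the pore (flow) area.
Plume center vt = 0.138 × 74.2 = 10.2396 m, so the well at 15.2 m is 4.9604 m downgradient of the peak.
√(4πDt) = 8.312 m, giving peak height M/(n_e·A·√(4πDt)) = 2.50/(0.39 × 22.9 × 8.312) = 0.03368 kg/m³.
(x−vt)²/(4Dt) = (4.9604)²/(4 × 0.0741 × 74.2) = 1.119; exp(−1.119) = 0.3266.
C = 0.03368 × 0.3266 = 0.0110 kg/m³.

0.0110 kg/m³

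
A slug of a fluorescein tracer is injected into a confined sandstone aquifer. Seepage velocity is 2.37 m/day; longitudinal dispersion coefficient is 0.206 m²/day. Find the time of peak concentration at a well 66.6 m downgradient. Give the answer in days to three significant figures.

For the 1D instantaneous-source solution, setting ∂C/∂t = 0 at fixed x gives v²t² + 2Dt − x² = 0, so t = (√(D² + v²x²) − D)/v².
√(D² + v²x²) = √(0.206² + 2.37² × 66.6²) = 157.8; v² = 5.6169.
t = (157.8 − 0.206)/5.6169 = 28.1 days (vs. the pure-advection estimate x/v = 28.1 d).

28.1 days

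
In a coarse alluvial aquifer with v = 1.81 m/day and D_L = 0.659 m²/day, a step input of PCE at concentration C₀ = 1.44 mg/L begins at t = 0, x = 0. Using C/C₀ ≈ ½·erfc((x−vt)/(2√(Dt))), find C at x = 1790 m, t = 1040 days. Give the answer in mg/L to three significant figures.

1.43 mg/L

For a continuous step input, C/C₀ ≈ ½·erfc((x−vt)/(2√(Dt))).
vt = 1.81 × 1040 = 1882.4 m and 2√(Dt) = 2√(0.659 × 1040) = 52.36 m.
Argument (x−vt)/(2√(Dt)) = (1790 − 1882.4)/52.36 = -1.765; ½·erfc(-1.765) = 0.9937.
C = 1.44 × 0.9937 = 1.43 mg/L.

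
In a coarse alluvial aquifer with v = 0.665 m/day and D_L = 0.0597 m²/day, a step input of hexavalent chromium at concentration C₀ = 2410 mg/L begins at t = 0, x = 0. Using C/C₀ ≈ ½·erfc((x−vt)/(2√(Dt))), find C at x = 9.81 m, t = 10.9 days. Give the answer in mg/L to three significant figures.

29.8 mg/L

For a continuous step input, C/C₀ ≈ ½·erfc((x−vt)/(2√(Dt))).
vt = 0.665 × 10.9 = 7.2485 m and 2√(Dt) = 2√(0.0597 × 10.9) = 1.613 m.
Argument (x−vt)/(2√(Dt)) = (9.81 − 7.2485)/1.613 = 1.588; ½·erfc(1.588) = 0.01236.
C = 2410 × 0.01236 = 29.8 mg/L.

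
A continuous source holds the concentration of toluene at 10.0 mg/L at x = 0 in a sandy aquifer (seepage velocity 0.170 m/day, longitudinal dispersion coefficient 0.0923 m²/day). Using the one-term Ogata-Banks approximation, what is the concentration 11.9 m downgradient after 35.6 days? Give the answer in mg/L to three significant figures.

For a continuous step input, C/C₀ ≈ ½·erfc((x−vt)/(2√(Dt))).
vt = 0.170 × 35.6 = 6.052 m and 2√(Dt) = 2√(0.0923 × 35.6) = 3.625 m.
Argument (x−vt)/(2√(Dt)) = (11.9 − 6.052)/3.625 = 1.613; ½·erfc(1.613) = 0.01127.
C = 10.0 × 0.01127 = 0.113 mg/L.

0.113 mg/L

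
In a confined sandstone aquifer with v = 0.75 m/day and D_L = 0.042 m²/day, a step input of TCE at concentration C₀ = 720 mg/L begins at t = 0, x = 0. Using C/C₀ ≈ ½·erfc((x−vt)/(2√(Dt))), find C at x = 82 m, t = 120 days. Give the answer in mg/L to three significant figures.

For a continuous step input, C/C₀ ≈ ½·erfc((x−vt)/(2√(Dt))).
vt = 0.75 × 120 = 90 m and 2√(Dt) = 2√(0.042 × 120) = 4.490 m.
Argument (x−vt)/(2√(Dt)) = (82 − 90)/4.490 = -1.782; ½·erfc(-1.782) = 0.9941.
C = 720 × 0.9941 = 716 mg/L.

716 mg/L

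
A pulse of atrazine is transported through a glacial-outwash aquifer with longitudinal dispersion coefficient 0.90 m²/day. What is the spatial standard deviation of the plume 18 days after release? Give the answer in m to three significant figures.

Dispersive spreading gives a Gaussian with σ² = 2Dt; advection only shifts the center.
σ = √(2 × 0.90 × 18) = 5.69 m.

5.69 m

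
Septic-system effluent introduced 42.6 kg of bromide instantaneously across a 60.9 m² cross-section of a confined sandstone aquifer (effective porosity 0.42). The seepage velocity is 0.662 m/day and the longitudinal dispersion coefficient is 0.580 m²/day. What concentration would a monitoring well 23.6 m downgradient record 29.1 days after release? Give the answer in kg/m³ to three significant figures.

0.0866 kg/m³

For an instantaneous plane source, C(x,t) = M/(n_e·A·√(4πDt)) · exp(−(x−vt)²/(4Dt)), with n_e·A the pore (flow) area.
Plume center vt = 0.662 × 29.1 = 19.2642 m, so the well at 23.6 m is 4.3358 m downgradient of the peak.
√(4πDt) = 14.56 m, giving peak height M/(n_e·A·√(4πDt)) = 42.6/(0.42 × 60.9 × 14.56) = 0.1144 kg/m³.
(x−vt)²/(4Dt) = (4.3358)²/(4 × 0.580 × 29.1) = 0.2785; exp(−0.2785) = 0.7569.
C = 0.1144 × 0.7569 = 0.0866 kg/m³.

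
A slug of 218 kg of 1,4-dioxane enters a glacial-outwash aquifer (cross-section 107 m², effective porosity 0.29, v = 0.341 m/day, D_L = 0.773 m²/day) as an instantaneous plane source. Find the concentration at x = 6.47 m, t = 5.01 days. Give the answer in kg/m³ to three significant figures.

0.233 kg/m³

For an instantaneous plane source, C(x,t) = M/(n_e·A·√(4πDt)) · exp(−(x−vt)²/(4Dt)), with n_e·A the pore (flow) area.
Plume center vt = 0.341 × 5.01 = 1.70841 m, so the well at 6.47 m is 4.76159 m downgradient of the peak.
√(4πDt) = 6.976 m, giving peak height M/(n_e·A·√(4πDt)) = 218/(0.29 × 107 × 6.976) = 1.007 kg/m³.
(x−vt)²/(4Dt) = (4.76159)²/(4 × 0.773 × 5.01) = 1.464; exp(−1.464) = 0.2313.
C = 1.007 × 0.2313 = 0.233 kg/m³.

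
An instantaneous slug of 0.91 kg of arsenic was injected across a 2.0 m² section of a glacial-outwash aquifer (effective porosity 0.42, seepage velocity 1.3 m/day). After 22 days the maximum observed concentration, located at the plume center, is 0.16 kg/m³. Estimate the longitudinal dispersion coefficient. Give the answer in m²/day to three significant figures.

At the plume center C_max = M/(n_e·A·√(4πDt)), so D = M²/(4πt·(n_e·A·C_max)²).
n_e·A·C_max = 0.42 × 2.0 × 0.16 = 0.1344 kg/m.
D = 0.91²/(4π × 22 × 0.1344²) = 0.166 m²/day.

0.166 m²/day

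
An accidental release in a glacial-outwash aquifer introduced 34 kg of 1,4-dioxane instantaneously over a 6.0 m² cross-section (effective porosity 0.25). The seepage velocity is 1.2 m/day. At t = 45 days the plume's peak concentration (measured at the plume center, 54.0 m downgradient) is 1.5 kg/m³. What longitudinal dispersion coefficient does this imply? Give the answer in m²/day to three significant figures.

At the plume center C_max = M/(n_e·A·√(4πDt)), so D = M²/(4πt·(n_e·A·C_max)²).
n_e·A·C_max = 0.25 × 6.0 × 1.5 = 2.250 kg/m.
D = 34²/(4π × 45 × 2.250²) = 0.404 m²/day.

0.404 m²/day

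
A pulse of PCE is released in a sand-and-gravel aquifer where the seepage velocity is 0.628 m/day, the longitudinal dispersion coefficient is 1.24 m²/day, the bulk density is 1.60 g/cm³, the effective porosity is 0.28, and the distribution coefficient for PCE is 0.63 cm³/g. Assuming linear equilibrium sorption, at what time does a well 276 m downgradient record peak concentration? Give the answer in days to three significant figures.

Retardation factor R = 1 + ρ_b·K_d/n = 1 + 1.60 × 0.63/0.28 = 4.600.
Sorption retards both mechanisms: v_R = v/R = 0.1365 m/day, D_R = D/R = 0.2696 m²/day.
Peak time from v_R²t² + 2D_R t − x² = 0: t = (√(D_R² + v_R²x²) − D_R)/v_R².
√(D_R² + v_R²x²) = √(0.2696² + 0.1365² × 276²) = 37.67; v_R² = 0.01863.
t = (37.67 − 0.2696)/0.01863 = 2010 days.

2010 days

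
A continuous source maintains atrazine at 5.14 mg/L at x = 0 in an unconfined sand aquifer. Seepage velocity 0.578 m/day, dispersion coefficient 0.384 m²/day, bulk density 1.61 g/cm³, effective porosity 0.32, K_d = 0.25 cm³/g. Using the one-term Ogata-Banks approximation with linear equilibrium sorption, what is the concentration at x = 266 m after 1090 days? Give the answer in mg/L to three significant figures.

3.86 mg/L

Retardation factor R = 1 + ρ_b·K_d/n = 1 + 1.61 × 0.25/0.32 = 2.258.
Sorption retards both mechanisms: v_R = v/R = 0.2560 m/day, D_R = D/R = 0.1701 m²/day.
v_R·t = 0.2560 × 1090 = 279.04 m; 2√(D_R t) = 27.23 m; argument = (266 − 279.04)/27.23 = -0.4789.
C = C₀ × ½·erfc(-0.4789) = 5.14 × 0.7509 = 3.86 mg/L.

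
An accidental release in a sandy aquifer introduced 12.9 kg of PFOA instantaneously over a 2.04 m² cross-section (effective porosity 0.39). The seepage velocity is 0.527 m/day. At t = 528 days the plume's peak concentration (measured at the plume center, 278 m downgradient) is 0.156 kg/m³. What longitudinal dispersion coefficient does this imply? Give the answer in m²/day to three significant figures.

At the plume center C_max = M/(n_e·A·√(4πDt)), so D = M²/(4πt·(n_e·A·C_max)²).
n_e·A·C_max = 0.39 × 2.04 × 0.156 = 0.1241 kg/m.
D = 12.9²/(4π × 528 × 0.1241²) = 1.63 m²/day.

1.63 m²/day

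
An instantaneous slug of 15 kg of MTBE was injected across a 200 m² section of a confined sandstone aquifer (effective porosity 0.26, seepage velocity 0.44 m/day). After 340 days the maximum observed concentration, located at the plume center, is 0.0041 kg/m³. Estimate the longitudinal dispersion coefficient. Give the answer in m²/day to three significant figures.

1.16 m²/day

At the plume center C_max = M/(n_e·A·√(4πDt)), so D = M²/(4πt·(n_e·A·C_max)²).
n_e·A·C_max = 0.26 × 200 × 0.0041 = 0.2132 kg/m.
D = 15²/(4π × 340 × 0.2132²) = 1.16 m²/day.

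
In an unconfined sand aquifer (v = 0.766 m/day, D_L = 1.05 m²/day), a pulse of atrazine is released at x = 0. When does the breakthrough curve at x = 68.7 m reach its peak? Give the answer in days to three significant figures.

87.9 days

For the 1D instantaneous-source solution, setting ∂C/∂t = 0 at fixed x gives v²t² + 2Dt − x² = 0, so t = (√(D² + v²x²) − D)/v².
√(D² + v²x²) = √(1.05² + 0.766² × 68.7²) = 52.63; v² = 0.586756.
t = (52.63 − 1.05)/0.586756 = 87.9 days (vs. the pure-advection estimate x/v = 89.7 d).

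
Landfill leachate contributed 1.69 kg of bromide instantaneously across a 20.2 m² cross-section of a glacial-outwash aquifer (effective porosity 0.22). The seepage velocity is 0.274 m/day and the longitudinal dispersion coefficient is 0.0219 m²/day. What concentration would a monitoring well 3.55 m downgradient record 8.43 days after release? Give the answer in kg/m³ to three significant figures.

0.0311 kg/m³

For an instantaneous plane source, C(x,t) = M/(n_e·A·√(4πDt)) · exp(−(x−vt)²/(4Dt)), with n_e·A the pore (flow) area.
Plume center vt = 0.274 × 8.43 = 2.30982 m, so the well at 3.55 m is 1.24018 m downgradient of the peak.
√(4πDt) = 1.523 m, giving peak height M/(n_e·A·√(4πDt)) = 1.69/(0.22 × 20.2 × 1.523) = 0.2497 kg/m³.
(x−vt)²/(4Dt) = (1.24018)²/(4 × 0.0219 × 8.43) = 2.083; exp(−2.083) = 0.1246.
C = 0.2497 × 0.1246 = 0.0311 kg/m³.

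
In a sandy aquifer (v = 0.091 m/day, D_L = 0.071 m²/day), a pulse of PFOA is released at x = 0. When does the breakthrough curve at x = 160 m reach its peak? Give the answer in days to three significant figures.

For the 1D instantaneous-source solution, setting ∂C/∂t = 0 at fixed x gives v²t² + 2Dt − x² = 0, so t = (√(D² + v²x²) − D)/v².
√(D² + v²x²) = √(0.071² + 0.091² × 160²) = 14.56; v² = 0.008281.
t = (14.56 − 0.071)/0.008281 = 1750 days (vs. the pure-advection estimate x/v = 1760 d).

1750 days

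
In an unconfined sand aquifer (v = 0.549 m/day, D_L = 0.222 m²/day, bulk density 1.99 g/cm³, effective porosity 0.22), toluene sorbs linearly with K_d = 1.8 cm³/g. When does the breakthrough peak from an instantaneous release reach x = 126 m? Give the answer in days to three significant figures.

Retardation factor R = 1 + ρ_b·K_d/n = 1 + 1.99 × 1.8/0.22 = 17.28.
Sorption retards both mechanisms: v_R = v/R = 0.03177 m/day, D_R = D/R = 0.01285 m²/day.
Peak time from v_R²t² + 2D_R t − x² = 0: t = (√(D_R² + v_R²x²) − D_R)/v_R².
√(D_R² + v_R²x²) = √(0.01285² + 0.03177² × 126²) = 4.003; v_R² = 0.001009.
t = (4.003 − 0.01285)/0.001009 = 3950 days.

3950 days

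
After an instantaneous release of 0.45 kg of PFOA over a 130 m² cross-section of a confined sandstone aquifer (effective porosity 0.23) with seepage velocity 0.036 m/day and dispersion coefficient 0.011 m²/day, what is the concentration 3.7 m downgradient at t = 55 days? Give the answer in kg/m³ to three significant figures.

For an instantaneous plane source, C(x,t) = M/(n_e·A·√(4πDt)) · exp(−(x−vt)²/(4Dt)), with n_e·A the pore (flow) area.
Plume center vt = 0.036 × 55 = 1.98 m, so the well at 3.7 m is 1.72 m downgradient of the peak.
√(4πDt) = 2.757 m, giving peak height M/(n_e·A·√(4πDt)) = 0.45/(0.23 × 130 × 2.757) = 0.005459 kg/m³.
(x−vt)²/(4Dt) = (1.72)²/(4 × 0.011 × 55) = 1.222; exp(−1.222) = 0.2946.
C = 0.005459 × 0.2946 = 0.00161 kg/m³.

0.00161 kg/m³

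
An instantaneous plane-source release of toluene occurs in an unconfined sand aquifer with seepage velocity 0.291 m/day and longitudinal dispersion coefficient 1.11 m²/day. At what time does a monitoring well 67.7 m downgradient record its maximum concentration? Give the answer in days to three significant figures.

For the 1D instantaneous-source solution, setting ∂C/∂t = 0 at fixed x gives v²t² + 2Dt − x² = 0, so t = (√(D² + v²x²) − D)/v².
√(D² + v²x²) = √(1.11² + 0.291² × 67.7²) = 19.73; v² = 0.084681.
t = (19.73 − 1.11)/0.084681 = 220 days (vs. the pure-advection estimate x/v = 233 d).

220 days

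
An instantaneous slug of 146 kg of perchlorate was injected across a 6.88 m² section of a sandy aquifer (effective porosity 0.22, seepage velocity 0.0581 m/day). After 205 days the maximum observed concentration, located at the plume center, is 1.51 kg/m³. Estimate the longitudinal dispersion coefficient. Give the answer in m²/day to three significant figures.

1.58 m²/day

At the plume center C_max = M/(n_e·A·√(4πDt)), so D = M²/(4πt·(n_e·A·C_max)²).
n_e·A·C_max = 0.22 × 6.88 × 1.51 = 2.286 kg/m.
D = 146²/(4π × 205 × 2.286²) = 1.58 m²/day.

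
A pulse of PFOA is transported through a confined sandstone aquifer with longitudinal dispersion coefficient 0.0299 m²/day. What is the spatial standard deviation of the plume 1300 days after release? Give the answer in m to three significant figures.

Dispersive spreading gives a Gaussian with σ² = 2Dt; advection only shifts the center.
σ = √(2 × 0.0299 × 1300) = 8.82 m.

8.82 m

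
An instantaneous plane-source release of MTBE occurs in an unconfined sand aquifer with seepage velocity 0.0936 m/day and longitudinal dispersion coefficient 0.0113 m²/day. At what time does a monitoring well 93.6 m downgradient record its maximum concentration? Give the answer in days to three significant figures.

999 days

For the 1D instantaneous-source solution, setting ∂C/∂t = 0 at fixed x gives v²t² + 2Dt − x² = 0, so t = (√(D² + v²x²) − D)/v².
√(D² + v²x²) = √(0.0113² + 0.0936² × 93.6²) = 8.761; v² = 0.00876096.
t = (8.761 − 0.0113)/0.00876096 = 999 days (vs. the pure-advection estimate x/v = 1000 d).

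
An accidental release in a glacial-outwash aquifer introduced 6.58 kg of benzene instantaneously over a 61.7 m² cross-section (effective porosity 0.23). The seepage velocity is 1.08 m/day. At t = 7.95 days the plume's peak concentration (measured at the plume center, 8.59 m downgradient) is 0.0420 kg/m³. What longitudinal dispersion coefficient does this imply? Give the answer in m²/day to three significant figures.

At the plume center C_max = M/(n_e·A·√(4πDt)), so D = M²/(4πt·(n_e·A·C_max)²).
n_e·A·C_max = 0.23 × 61.7 × 0.0420 = 0.5960 kg/m.
D = 6.58²/(4π × 7.95 × 0.5960²) = 1.22 m²/day.

1.22 m²/day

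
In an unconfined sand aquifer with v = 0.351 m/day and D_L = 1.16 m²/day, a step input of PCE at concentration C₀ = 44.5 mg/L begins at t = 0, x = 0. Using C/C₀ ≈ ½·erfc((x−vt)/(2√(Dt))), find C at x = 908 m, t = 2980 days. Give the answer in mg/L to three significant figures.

42.3 mg/L

For a continuous step input, C/C₀ ≈ ½·erfc((x−vt)/(2√(Dt))).
vt = 0.351 × 2980 = 1045.98 m and 2√(Dt) = 2√(1.16 × 2980) = 117.6 m.
Argument (x−vt)/(2√(Dt)) = (908 − 1045.98)/117.6 = -1.173; ½·erfc(-1.173) = 0.9514.
C = 44.5 × 0.9514 = 42.3 mg/L.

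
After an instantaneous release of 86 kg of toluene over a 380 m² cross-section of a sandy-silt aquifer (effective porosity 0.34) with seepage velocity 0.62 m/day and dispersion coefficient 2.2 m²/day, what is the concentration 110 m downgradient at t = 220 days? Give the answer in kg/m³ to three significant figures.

For an instantaneous plane source, C(x,t) = M/(n_e·A·√(4πDt)) · exp(−(x−vt)²/(4Dt)), with n_e·A the pore (flow) area.
Plume center vt = 0.62 × 220 = 136.4 m, so the well at 110 m is 26.4 m upgradient of the peak.
√(4πDt) = 77.99 m, giving peak height M/(n_e·A·√(4πDt)) = 86/(0.34 × 380 × 77.99) = 0.008535 kg/m³.
(x−vt)²/(4Dt) = (-26.4)²/(4 × 2.2 × 220) = 0.3600; exp(−0.3600) = 0.6977.
C = 0.008535 × 0.6977 = 0.00595 kg/m³.

0.00595 kg/m³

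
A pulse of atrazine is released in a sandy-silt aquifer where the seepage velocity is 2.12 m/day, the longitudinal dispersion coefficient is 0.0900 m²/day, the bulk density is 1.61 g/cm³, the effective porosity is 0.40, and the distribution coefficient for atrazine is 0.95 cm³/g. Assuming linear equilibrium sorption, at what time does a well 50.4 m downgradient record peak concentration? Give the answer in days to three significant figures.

115 days

Retardation factor R = 1 + ρ_b·K_d/n = 1 + 1.61 × 0.95/0.40 = 4.824.
Sorption retards both mechanisms: v_R = v/R = 0.4395 m/day, D_R = D/R = 0.01866 m²/day.
Peak time from v_R²t² + 2D_R t − x² = 0: t = (√(D_R² + v_R²x²) − D_R)/v_R².
√(D_R² + v_R²x²) = √(0.01866² + 0.4395² × 50.4²) = 22.15; v_R² = 0.1932.
t = (22.15 − 0.01866)/0.1932 = 115 days.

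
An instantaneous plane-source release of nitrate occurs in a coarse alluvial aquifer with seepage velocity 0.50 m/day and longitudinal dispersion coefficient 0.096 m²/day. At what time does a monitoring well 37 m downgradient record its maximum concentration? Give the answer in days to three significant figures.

73.6 days

For the 1D instantaneous-source solution, setting ∂C/∂t = 0 at fixed x gives v²t² + 2Dt − x² = 0, so t = (√(D² + v²x²) − D)/v².
√(D² + v²x²) = √(0.096² + 0.50² × 37²) = 18.50; v² = 0.25.
t = (18.50 − 0.096)/0.25 = 73.6 days (vs. the pure-advection estimate x/v = 74.0 d).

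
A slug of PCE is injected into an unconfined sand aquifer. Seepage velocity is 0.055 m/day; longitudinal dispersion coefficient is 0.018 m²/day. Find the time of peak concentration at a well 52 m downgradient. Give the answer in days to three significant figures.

For the 1D instantaneous-source solution, setting ∂C/∂t = 0 at fixed x gives v²t² + 2Dt − x² = 0, so t = (√(D² + v²x²) − D)/v².
√(D² + v²x²) = √(0.018² + 0.055² × 52²) = 2.860; v² = 0.003025.
t = (2.860 − 0.018)/0.003025 = 940 days (vs. the pure-advection estimate x/v = 945 d).

940 days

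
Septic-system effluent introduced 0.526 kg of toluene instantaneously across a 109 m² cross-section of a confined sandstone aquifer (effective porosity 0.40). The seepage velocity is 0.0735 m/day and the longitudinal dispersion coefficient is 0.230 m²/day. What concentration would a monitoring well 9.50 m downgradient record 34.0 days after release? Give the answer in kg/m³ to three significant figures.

For an instantaneous plane source, C(x,t) = M/(n_e·A·√(4πDt)) · exp(−(x−vt)²/(4Dt)), with n_e·A the pore (flow) area.
Plume center vt = 0.0735 × 34.0 = 2.499 m, so the well at 9.50 m is 7.001 m downgradient of the peak.
√(4πDt) = 9.913 m, giving peak height M/(n_e·A·√(4πDt)) = 0.526/(0.40 × 109 × 9.913) = 0.001217 kg/m³.
(x−vt)²/(4Dt) = (7.001)²/(4 × 0.230 × 34.0) = 1.567; exp(−1.567) = 0.2087.
C = 0.001217 × 0.2087 = 0.000254 kg/m³.

0.000254 kg/m³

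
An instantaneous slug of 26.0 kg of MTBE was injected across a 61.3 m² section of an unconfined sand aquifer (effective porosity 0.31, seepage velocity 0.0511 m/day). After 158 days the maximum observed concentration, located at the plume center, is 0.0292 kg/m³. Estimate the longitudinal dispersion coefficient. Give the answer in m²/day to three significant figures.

At the plume center C_max = M/(n_e·A·√(4πDt)), so D = M²/(4πt·(n_e·A·C_max)²).
n_e·A·C_max = 0.31 × 61.3 × 0.0292 = 0.5549 kg/m.
D = 26.0²/(4π × 158 × 0.5549²) = 1.11 m²/day.

1.11 m²/day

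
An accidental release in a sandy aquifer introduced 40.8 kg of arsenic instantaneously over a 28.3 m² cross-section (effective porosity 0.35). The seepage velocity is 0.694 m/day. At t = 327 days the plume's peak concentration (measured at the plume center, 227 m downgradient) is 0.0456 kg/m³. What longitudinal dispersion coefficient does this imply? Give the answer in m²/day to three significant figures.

1.99 m²/day

At the plume center C_max = M/(n_e·A·√(4πDt)), so D = M²/(4πt·(n_e·A·C_max)²).
n_e·A·C_max = 0.35 × 28.3 × 0.0456 = 0.4517 kg/m.
D = 40.8²/(4π × 327 × 0.4517²) = 1.99 m²/day.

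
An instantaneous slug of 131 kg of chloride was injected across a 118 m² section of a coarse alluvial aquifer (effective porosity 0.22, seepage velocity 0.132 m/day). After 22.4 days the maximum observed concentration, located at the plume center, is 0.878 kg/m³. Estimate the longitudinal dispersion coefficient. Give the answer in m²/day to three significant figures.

0.117 m²/day

At the plume center C_max = M/(n_e·A·√(4πDt)), so D = M²/(4πt·(n_e·A·C_max)²).
n_e·A·C_max = 0.22 × 118 × 0.878 = 22.79 kg/m.
D = 131²/(4π × 22.4 × 22.79²) = 0.117 m²/day.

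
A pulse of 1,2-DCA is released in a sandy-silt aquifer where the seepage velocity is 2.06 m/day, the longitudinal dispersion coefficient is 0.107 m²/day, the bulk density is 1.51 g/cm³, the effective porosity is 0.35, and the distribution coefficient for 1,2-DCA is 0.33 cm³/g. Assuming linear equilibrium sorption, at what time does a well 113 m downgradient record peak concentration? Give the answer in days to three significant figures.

Retardation factor R = 1 + ρ_b·K_d/n = 1 + 1.51 × 0.33/0.35 = 2.424.
Sorption retards both mechanisms: v_R = v/R = 0.8498 m/day, D_R = D/R = 0.04414 m²/day.
Peak time from v_R²t² + 2D_R t − x² = 0: t = (√(D_R² + v_R²x²) − D_R)/v_R².
√(D_R² + v_R²x²) = √(0.04414² + 0.8498² × 113²) = 96.03; v_R² = 0.7222.
t = (96.03 − 0.04414)/0.7222 = 133 days.

133 days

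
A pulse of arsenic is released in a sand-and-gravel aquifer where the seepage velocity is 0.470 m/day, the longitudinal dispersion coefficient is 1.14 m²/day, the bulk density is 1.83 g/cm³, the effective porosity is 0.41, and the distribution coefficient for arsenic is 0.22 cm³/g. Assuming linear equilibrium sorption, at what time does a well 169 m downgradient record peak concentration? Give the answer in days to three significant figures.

Retardation factor R = 1 + ρ_b·K_d/n = 1 + 1.83 × 0.22/0.41 = 1.982.
Sorption retards both mechanisms: v_R = v/R = 0.2371 m/day, D_R = D/R = 0.5752 m²/day.
Peak time from v_R²t² + 2D_R t − x² = 0: t = (√(D_R² + v_R²x²) − D_R)/v_R².
√(D_R² + v_R²x²) = √(0.5752² + 0.2371² × 169²) = 40.07; v_R² = 0.05622.
t = (40.07 − 0.5752)/0.05622 = 703 days.

703 days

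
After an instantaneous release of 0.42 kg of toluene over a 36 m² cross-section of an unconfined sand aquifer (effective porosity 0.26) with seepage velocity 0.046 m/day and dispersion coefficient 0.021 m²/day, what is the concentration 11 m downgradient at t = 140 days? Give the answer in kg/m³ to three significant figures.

0.00126 kg/m³

For an instantaneous plane source, C(x,t) = M/(n_e·A·√(4πDt)) · exp(−(x−vt)²/(4Dt)), with n_e·A the pore (flow) area.
Plume center vt = 0.046 × 140 = 6.44 m, so the well at 11 m is 4.56 m downgradient of the peak.
√(4πDt) = 6.078 m, giving peak height M/(n_e·A·√(4πDt)) = 0.42/(0.26 × 36 × 6.078) = 0.007383 kg/m³.
(x−vt)²/(4Dt) = (4.56)²/(4 × 0.021 × 140) = 1.768; exp(−1.768) = 0.1707.
C = 0.007383 × 0.1707 = 0.00126 kg/m³.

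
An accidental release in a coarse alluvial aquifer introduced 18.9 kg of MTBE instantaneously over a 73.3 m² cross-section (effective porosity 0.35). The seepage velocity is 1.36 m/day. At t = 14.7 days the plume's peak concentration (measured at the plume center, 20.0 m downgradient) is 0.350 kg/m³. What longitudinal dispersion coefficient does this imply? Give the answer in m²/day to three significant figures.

0.0240 m²/day

At the plume center C_max = M/(n_e·A·√(4πDt)), so D = M²/(4πt·(n_e·A·C_max)²).
n_e·A·C_max = 0.35 × 73.3 × 0.350 = 8.979 kg/m.
D = 18.9²/(4π × 14.7 × 8.979²) = 0.0240 m²/day.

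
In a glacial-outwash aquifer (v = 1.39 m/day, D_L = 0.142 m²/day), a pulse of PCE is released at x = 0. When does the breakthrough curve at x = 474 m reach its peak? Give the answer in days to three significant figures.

341 days

For the 1D instantaneous-source solution, setting ∂C/∂t = 0 at fixed x gives v²t² + 2Dt − x² = 0, so t = (√(D² + v²x²) − D)/v².
√(D² + v²x²) = √(0.142² + 1.39² × 474²) = 658.9; v² = 1.9321.
t = (658.9 − 0.142)/1.9321 = 341 days (vs. the pure-advection estimate x/v = 341 d).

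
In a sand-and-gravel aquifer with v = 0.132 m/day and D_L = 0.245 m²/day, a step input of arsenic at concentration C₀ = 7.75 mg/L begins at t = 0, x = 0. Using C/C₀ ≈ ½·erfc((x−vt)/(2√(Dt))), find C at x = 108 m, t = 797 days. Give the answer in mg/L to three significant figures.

For a continuous step input, C/C₀ ≈ ½·erfc((x−vt)/(2√(Dt))).
vt = 0.132 × 797 = 105.204 m and 2√(Dt) = 2√(0.245 × 797) = 27.95 m.
Argument (x−vt)/(2√(Dt)) = (108 − 105.204)/27.95 = 0.1000; ½·erfc(0.1000) = 0.4438.
C = 7.75 × 0.4438 = 3.44 mg/L.

3.44 mg/L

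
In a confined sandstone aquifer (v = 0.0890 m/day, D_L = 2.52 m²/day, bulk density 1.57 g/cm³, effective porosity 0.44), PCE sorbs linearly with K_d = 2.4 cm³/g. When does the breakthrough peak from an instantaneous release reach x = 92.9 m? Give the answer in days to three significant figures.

Retardation factor R = 1 + ρ_b·K_d/n = 1 + 1.57 × 2.4/0.44 = 9.564.
Sorption retards both mechanisms: v_R = v/R = 0.009306 m/day, D_R = D/R = 0.2635 m²/day.
Peak time from v_R²t² + 2D_R t − x² = 0: t = (√(D_R² + v_R²x²) − D_R)/v_R².
√(D_R² + v_R²x²) = √(0.2635² + 0.009306² × 92.9²) = 0.9038; v_R² = 8.660e-05.
t = (0.9038 − 0.2635)/8.660e-05 = 7390 days.

7390 days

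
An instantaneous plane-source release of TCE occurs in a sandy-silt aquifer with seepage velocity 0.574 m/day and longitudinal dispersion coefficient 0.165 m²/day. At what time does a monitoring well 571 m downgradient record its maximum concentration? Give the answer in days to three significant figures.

994 days

For the 1D instantaneous-source solution, setting ∂C/∂t = 0 at fixed x gives v²t² + 2Dt − x² = 0, so t = (√(D² + v²x²) − D)/v².
√(D² + v²x²) = √(0.165² + 0.574² × 571²) = 327.8; v² = 0.329476.
t = (327.8 − 0.165)/0.329476 = 994 days (vs. the pure-advection estimate x/v = 995 d).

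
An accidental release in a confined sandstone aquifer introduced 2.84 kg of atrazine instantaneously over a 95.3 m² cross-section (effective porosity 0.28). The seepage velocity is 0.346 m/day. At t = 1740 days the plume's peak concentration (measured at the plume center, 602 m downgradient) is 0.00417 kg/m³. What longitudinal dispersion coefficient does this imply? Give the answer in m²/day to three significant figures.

At the plume center C_max = M/(n_e·A·√(4πDt)), so D = M²/(4πt·(n_e·A·C_max)²).
n_e·A·C_max = 0.28 × 95.3 × 0.00417 = 0.1113 kg/m.
D = 2.84²/(4π × 1740 × 0.1113²) = 0.0298 m²/day.

0.0298 m²/day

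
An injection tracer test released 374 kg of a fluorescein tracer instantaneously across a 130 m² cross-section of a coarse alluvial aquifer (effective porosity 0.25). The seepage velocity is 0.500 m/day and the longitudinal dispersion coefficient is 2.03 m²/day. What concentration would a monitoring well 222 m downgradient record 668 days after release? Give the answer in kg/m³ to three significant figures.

For an instantaneous plane source, C(x,t) = M/(n_e·A·√(4πDt)) · exp(−(x−vt)²/(4Dt)), with n_e·A the pore (flow) area.
Plume center vt = 0.500 × 668 = 334 m, so the well at 222 m is 112 m upgradient of the peak.
√(4πDt) = 130.5 m, giving peak height M/(n_e·A·√(4πDt)) = 374/(0.25 × 130 × 130.5) = 0.08818 kg/m³.
(x−vt)²/(4Dt) = (-112)²/(4 × 2.03 × 668) = 2.313; exp(−2.313) = 0.09896.
C = 0.08818 × 0.09896 = 0.00873 kg/m³.

0.00873 kg/m³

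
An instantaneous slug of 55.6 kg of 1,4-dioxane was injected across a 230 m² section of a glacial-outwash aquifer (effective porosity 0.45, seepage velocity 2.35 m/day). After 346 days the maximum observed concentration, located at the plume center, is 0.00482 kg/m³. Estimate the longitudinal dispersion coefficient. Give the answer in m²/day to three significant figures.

At the plume center C_max = M/(n_e·A·√(4πDt)), so D = M²/(4πt·(n_e·A·C_max)²).
n_e·A·C_max = 0.45 × 230 × 0.00482 = 0.4989 kg/m.
D = 55.6²/(4π × 346 × 0.4989²) = 2.86 m²/day.

2.86 m²/day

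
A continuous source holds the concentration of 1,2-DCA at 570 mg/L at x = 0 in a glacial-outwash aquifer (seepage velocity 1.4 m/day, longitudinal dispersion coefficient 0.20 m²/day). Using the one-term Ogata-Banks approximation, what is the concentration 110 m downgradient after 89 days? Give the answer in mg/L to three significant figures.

For a continuous step input, C/C₀ ≈ ½·erfc((x−vt)/(2√(Dt))).
vt = 1.4 × 89 = 124.6 m and 2√(Dt) = 2√(0.20 × 89) = 8.438 m.
Argument (x−vt)/(2√(Dt)) = (110 − 124.6)/8.438 = -1.730; ½·erfc(-1.730) = 0.9928.
C = 570 × 0.9928 = 566 mg/L.

566 mg/L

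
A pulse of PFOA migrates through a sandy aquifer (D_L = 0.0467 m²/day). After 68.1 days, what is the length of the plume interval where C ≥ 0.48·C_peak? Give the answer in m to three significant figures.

The plume is Gaussian with σ = √(2Dt) = √(2 × 0.0467 × 68.1) = 2.522 m.
C/C_peak = exp(−Δx²/(2σ²)) = 0.48 ⇒ Δx = σ·√(−2 ln 0.48) = 2.522 × 1.212 = 3.057 m.
Width = 2Δx = 6.11 m.

6.11 m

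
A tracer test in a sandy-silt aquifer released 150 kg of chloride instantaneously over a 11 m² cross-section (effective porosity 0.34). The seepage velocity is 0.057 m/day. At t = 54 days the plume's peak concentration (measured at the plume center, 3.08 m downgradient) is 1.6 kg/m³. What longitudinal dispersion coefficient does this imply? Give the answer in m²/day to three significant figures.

0.926 m²/day

At the plume center C_max = M/(n_e·A·√(4πDt)), so D = M²/(4πt·(n_e·A·C_max)²).
n_e·A·C_max = 0.34 × 11 × 1.6 = 5.984 kg/m.
D = 150²/(4π × 54 × 5.984²) = 0.926 m²/day.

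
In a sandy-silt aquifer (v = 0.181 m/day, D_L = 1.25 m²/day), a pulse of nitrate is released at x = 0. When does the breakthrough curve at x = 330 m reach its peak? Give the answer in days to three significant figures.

1790 days

For the 1D instantaneous-source solution, setting ∂C/∂t = 0 at fixed x gives v²t² + 2Dt − x² = 0, so t = (√(D² + v²x²) − D)/v².
√(D² + v²x²) = √(1.25² + 0.181² × 330²) = 59.74; v² = 0.032761.
t = (59.74 − 1.25)/0.032761 = 1790 days (vs. the pure-advection estimate x/v = 1820 d).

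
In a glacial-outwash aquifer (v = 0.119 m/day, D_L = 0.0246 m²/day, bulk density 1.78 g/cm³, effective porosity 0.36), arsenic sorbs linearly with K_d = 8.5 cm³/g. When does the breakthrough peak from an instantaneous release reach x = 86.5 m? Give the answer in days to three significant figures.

Retardation factor R = 1 + ρ_b·K_d/n = 1 + 1.78 × 8.5/0.36 = 43.03.
Sorption retards both mechanisms: v_R = v/R = 0.002766 m/day, D_R = D/R = 0.0005717 m²/day.
Peak time from v_R²t² + 2D_R t − x² = 0: t = (√(D_R² + v_R²x²) − D_R)/v_R².
√(D_R² + v_R²x²) = √(0.0005717² + 0.002766² × 86.5²) = 0.2393; v_R² = 7.651e-06.
t = (0.2393 − 0.0005717)/7.651e-06 = 31200 days.

31200 days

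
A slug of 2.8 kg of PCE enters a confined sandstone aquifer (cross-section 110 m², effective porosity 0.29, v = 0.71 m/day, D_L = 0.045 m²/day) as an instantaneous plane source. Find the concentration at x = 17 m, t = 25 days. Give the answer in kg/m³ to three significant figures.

0.0206 kg/m³

For an instantaneous plane source, C(x,t) = M/(n_e·A·√(4πDt)) · exp(−(x−vt)²/(4Dt)), with n_e·A the pore (flow) area.
Plume center vt = 0.71 × 25 = 17.75 m, so the well at 17 m is 0.75 m upgradient of the peak.
√(4πDt) = 3.760 m, giving peak height M/(n_e·A·√(4πDt)) = 2.8/(0.29 × 110 × 3.760) = 0.02334 kg/m³.
(x−vt)²/(4Dt) = (-0.75)²/(4 × 0.045 × 25) = 0.1250; exp(−0.1250) = 0.8825.
C = 0.02334 × 0.8825 = 0.0206 kg/m³.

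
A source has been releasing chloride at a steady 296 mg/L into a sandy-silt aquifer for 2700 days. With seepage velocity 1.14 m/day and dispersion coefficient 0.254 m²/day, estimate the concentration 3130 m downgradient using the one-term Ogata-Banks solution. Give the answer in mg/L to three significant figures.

23.7 mg/L

For a continuous step input, C/C₀ ≈ ½·erfc((x−vt)/(2√(Dt))).
vt = 1.14 × 2700 = 3078 m and 2√(Dt) = 2√(0.254 × 2700) = 52.38 m.
Argument (x−vt)/(2√(Dt)) = (3130 − 3078)/52.38 = 0.9927; ½·erfc(0.9927) = 0.08018.
C = 296 × 0.08018 = 23.7 mg/L.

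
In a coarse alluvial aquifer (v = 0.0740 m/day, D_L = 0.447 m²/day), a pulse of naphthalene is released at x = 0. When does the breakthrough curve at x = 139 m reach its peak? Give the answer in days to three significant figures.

1800 days

For the 1D instantaneous-source solution, setting ∂C/∂t = 0 at fixed x gives v²t² + 2Dt − x² = 0, so t = (√(D² + v²x²) − D)/v².
√(D² + v²x²) = √(0.447² + 0.0740² × 139²) = 10.30; v² = 0.005476.
t = (10.30 − 0.447)/0.005476 = 1800 days (vs. the pure-advection estimate x/v = 1880 d).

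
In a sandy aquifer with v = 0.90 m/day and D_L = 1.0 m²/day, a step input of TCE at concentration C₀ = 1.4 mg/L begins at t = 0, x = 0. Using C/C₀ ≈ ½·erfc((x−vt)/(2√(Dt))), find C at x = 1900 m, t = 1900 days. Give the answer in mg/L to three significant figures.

0.00144 mg/L

For a continuous step input, C/C₀ ≈ ½·erfc((x−vt)/(2√(Dt))).
vt = 0.90 × 1900 = 1710 m and 2√(Dt) = 2√(1.0 × 1900) = 87.18 m.
Argument (x−vt)/(2√(Dt)) = (1900 − 1710)/87.18 = 2.179; ½·erfc(2.179) = 0.001030.
C = 1.4 × 0.001030 = 0.00144 mg/L.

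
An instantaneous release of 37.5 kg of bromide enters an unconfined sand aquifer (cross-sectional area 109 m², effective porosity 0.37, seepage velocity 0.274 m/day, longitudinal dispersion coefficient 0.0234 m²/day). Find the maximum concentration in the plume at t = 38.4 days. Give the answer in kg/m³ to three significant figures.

0.277 kg/m³

The peak of an instantaneous 1D plume sits at x = vt; there the Gaussian factor is 1 and C_max = M/(n_e·A·√(4πDt)), where n_e·A is the pore area the mass is dissolved in.
√(4πDt) = √(4π × 0.0234 × 38.4) = 3.360 m, so C_max = 37.5/(0.37 × 109 × 3.360) = 0.277 kg/m³.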